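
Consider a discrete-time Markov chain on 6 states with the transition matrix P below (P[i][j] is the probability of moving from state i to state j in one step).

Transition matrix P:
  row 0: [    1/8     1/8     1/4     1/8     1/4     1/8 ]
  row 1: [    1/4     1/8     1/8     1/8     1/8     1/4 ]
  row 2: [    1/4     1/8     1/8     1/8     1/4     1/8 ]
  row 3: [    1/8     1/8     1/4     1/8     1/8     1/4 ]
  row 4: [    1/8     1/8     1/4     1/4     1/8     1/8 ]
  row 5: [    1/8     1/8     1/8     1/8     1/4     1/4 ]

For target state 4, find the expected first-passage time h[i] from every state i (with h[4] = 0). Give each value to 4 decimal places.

h = [4.5714, 5.1429, 4.5714, 5.1429, 0.0000, 4.5714]

First-step conditioning: h[4] = 0; for i ≠ 4, h[i] = 1 + Σ_k P[i][k]·h[k].
  h[0] = 1 + 1/8·h[0] + 1/8·h[1] + 1/4·h[2] + 1/8·h[3] + 1/8·h[5]
  h[1] = 1 + 1/4·h[0] + 1/8·h[1] + 1/8·h[2] + 1/8·h[3] + 1/4·h[5]
  h[2] = 1 + 1/4·h[0] + 1/8·h[1] + 1/8·h[2] + 1/8·h[3] + 1/8·h[5]
  h[3] = 1 + 1/8·h[0] + 1/8·h[1] + 1/4·h[2] + 1/8·h[3] + 1/4·h[5]
  h[5] = 1 + 1/8·h[0] + 1/8·h[1] + 1/8·h[2] + 1/8·h[3] + 1/4·h[5]
Solving the 5×5 linear system over states ≠ 4 gives exactly h = [32/7, 36/7, 32/7, 36/7, 0, 32/7] (h[4] = 0 is the target).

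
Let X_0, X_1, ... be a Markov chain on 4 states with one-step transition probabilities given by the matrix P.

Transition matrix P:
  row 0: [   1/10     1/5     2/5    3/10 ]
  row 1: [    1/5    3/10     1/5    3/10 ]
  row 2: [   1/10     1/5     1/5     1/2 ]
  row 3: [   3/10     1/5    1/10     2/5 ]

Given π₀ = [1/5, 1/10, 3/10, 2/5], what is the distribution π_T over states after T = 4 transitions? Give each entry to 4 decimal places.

t=0: π = [0.2000, 0.1000, 0.3000, 0.4000]
t=1: π = [0.1900, 0.2100, 0.2000, 0.4000]
t=2: π = [0.2010, 0.2210, 0.1980, 0.3800]
t=3: π = [0.1981, 0.2221, 0.2022, 0.3776]
t=4: π = [0.1977, 0.2222, 0.2019, 0.3782]

π = [0.1977, 0.2222, 0.2019, 0.3782]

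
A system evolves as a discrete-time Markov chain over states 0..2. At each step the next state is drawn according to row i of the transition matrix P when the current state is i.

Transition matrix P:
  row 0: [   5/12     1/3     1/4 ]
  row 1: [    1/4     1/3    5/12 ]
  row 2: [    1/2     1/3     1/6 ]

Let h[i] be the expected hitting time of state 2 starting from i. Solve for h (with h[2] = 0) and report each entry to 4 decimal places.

h = [3.2727, 2.7273, 0.0000]

First-step conditioning: h[2] = 0; for i ≠ 2, h[i] = 1 + Σ_k P[i][k]·h[k].
  h[0] = 1 + 5/12·h[0] + 1/3·h[1]
  h[1] = 1 + 1/4·h[0] + 1/3·h[1]
Solving the 2×2 linear system over states ≠ 2 gives exactly h = [36/11, 30/11, 0] (h[2] = 0 is the target).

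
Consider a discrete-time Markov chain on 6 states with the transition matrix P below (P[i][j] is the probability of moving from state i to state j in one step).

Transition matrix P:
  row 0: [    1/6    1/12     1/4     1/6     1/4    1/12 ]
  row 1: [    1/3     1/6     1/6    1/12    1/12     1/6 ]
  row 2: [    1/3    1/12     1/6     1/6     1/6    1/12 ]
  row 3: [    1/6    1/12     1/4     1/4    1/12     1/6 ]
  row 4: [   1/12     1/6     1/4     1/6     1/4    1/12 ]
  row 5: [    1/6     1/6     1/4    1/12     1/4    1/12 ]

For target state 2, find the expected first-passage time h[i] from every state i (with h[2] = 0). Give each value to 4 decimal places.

h = [4.1653, 4.5414, 0.0000, 4.1625, 4.1967, 4.1969]

First-step conditioning: h[2] = 0; for i ≠ 2, h[i] = 1 + Σ_k P[i][k]·h[k].
  h[0] = 1 + 1/6·h[0] + 1/12·h[1] + 1/6·h[3] + 1/4·h[4] + 1/12·h[5]
  h[1] = 1 + 1/3·h[0] + 1/6·h[1] + 1/12·h[3] + 1/12·h[4] + 1/6·h[5]
  h[3] = 1 + 1/6·h[0] + 1/12·h[1] + 1/4·h[3] + 1/12·h[4] + 1/6·h[5]
  h[4] = 1 + 1/12·h[0] + 1/6·h[1] + 1/6·h[3] + 1/4·h[4] + 1/12·h[5]
  h[5] = 1 + 1/6·h[0] + 1/6·h[1] + 1/12·h[3] + 1/4·h[4] + 1/12·h[5]
Solving the 5×5 linear system over states ≠ 2 gives exactly h = [212112/50923, 231264/50923, 0, 211968/50923, 213708/50923, 213720/50923] (h[2] = 0 is the target).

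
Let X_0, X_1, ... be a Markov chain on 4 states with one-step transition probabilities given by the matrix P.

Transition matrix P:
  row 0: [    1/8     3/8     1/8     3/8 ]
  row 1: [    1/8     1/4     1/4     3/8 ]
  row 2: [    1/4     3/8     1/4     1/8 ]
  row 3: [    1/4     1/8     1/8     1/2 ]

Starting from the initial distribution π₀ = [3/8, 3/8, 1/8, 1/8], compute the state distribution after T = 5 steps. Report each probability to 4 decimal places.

π = [0.1945, 0.2495, 0.1786, 0.3775]

t=0: π = [0.3750, 0.3750, 0.1250, 0.1250]
t=1: π = [0.1563, 0.2969, 0.1875, 0.3594]
t=2: π = [0.1934, 0.2480, 0.1855, 0.3730]
t=3: π = [0.1948, 0.2507, 0.1792, 0.3752]
t=4: π = [0.1943, 0.2498, 0.1787, 0.3771]
t=5: π = [0.1945, 0.2495, 0.1786, 0.3775]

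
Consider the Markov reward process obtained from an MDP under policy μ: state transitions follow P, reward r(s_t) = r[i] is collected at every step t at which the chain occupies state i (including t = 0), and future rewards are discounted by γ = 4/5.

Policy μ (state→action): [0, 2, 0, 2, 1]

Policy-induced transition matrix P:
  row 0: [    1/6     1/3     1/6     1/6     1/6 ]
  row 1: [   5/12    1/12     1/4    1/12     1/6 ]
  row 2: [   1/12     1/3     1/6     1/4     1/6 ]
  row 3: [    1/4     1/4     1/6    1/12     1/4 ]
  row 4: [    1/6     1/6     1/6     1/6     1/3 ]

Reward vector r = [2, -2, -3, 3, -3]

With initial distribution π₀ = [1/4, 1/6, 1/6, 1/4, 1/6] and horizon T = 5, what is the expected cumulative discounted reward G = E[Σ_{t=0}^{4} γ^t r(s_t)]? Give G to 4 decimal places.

t=0: π = [0.2500, 0.1667, 0.1667, 0.2500, 0.1667], E[r] = -0.0833, γ^t·E[r] = -0.083333, running G = -0.083333
t=1: π = [0.2153, 0.2431, 0.1806, 0.1458, 0.2153], E[r] = -0.8056, γ^t·E[r] = -0.644444, running G = -0.727778
t=2: π = [0.2245, 0.2245, 0.1869, 0.1493, 0.2147], E[r] = -0.7569, γ^t·E[r] = -0.484444, running G = -1.212222
t=3: π = [0.2197, 0.2290, 0.1854, 0.1511, 0.2149], E[r] = -0.7662, γ^t·E[r] = -0.392272, running G = -1.604494
t=4: π = [0.2211, 0.2277, 0.1857, 0.1504, 0.2151], E[r] = -0.7644, γ^t·E[r] = -0.313096, running G = -1.917590

G = -1.9176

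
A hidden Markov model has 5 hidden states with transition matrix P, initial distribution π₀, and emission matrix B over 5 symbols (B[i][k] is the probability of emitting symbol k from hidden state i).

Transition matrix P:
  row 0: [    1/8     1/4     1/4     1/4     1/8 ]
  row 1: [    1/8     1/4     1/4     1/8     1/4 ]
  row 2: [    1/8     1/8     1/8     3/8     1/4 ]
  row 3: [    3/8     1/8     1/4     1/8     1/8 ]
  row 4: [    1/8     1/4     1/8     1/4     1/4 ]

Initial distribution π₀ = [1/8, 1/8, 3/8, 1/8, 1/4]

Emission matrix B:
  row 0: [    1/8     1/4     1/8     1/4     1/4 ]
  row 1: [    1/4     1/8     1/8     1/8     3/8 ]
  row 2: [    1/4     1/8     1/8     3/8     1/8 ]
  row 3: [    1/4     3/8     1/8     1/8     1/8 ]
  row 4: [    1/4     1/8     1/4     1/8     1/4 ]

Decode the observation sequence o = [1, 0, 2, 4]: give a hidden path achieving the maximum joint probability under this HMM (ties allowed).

t=0: δ = [3.125e-02, 1.562e-02, 4.688e-02, 4.688e-02, 3.125e-02]  (obs o_0=1)
t=1: δ = [2.197e-03, 1.953e-03, 2.930e-03, 4.395e-03, 2.930e-03]  ψ = [3, 0, 3, 2, 2]  (obs o_1=0)
t=2: δ = [2.060e-04, 9.155e-05, 1.373e-04, 1.373e-04, 1.831e-04]  ψ = [3, 4, 3, 2, 2]  (obs o_2=2)
t=3: δ = [1.287e-05, 1.931e-05, 6.437e-06, 6.437e-06, 1.144e-05]  ψ = [3, 0, 0, 0, 4]  (obs o_3=4)
backtrack: best end state = 1; path = [2, 3, 0, 1]

path = [2, 3, 0, 1]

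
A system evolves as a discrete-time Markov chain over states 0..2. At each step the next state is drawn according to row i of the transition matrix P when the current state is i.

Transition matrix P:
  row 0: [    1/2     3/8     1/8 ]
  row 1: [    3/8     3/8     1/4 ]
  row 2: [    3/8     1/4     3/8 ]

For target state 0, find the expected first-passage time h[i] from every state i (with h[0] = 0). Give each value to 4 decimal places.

h = [0.0000, 2.6667, 2.6667]

First-step conditioning: h[0] = 0; for i ≠ 0, h[i] = 1 + Σ_k P[i][k]·h[k].
  h[1] = 1 + 3/8·h[1] + 1/4·h[2]
  h[2] = 1 + 1/4·h[1] + 3/8·h[2]
Solving the 2×2 linear system over states ≠ 0 gives exactly h = [0, 8/3, 8/3] (h[0] = 0 is the target).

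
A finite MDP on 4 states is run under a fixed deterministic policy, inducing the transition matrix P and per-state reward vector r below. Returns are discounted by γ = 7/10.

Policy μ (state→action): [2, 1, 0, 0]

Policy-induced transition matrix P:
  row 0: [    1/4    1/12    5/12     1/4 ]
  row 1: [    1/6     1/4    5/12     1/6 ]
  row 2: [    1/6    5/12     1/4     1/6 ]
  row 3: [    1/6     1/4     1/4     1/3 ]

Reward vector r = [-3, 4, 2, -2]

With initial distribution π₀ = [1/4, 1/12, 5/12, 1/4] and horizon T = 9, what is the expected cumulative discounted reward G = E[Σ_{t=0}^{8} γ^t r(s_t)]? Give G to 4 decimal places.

t=0: π = [0.2500, 0.0833, 0.4167, 0.2500], E[r] = -0.0833, γ^t·E[r] = -0.083333, running G = -0.083333
t=1: π = [0.1875, 0.2778, 0.3056, 0.2292], E[r] = 0.7014, γ^t·E[r] = 0.490972, running G = 0.407639
t=2: π = [0.1823, 0.2697, 0.3275, 0.2205], E[r] = 0.7459, γ^t·E[r] = 0.365515, running G = 0.773154
t=3: π = [0.1819, 0.2742, 0.3253, 0.2186], E[r] = 0.7647, γ^t·E[r] = 0.262295, running G = 1.035449
t=4: π = [0.1818, 0.2739, 0.3260, 0.2183], E[r] = 0.7657, γ^t·E[r] = 0.183843, running G = 1.219292
t=5: π = [0.1818, 0.2740, 0.3260, 0.2182], E[r] = 0.7662, γ^t·E[r] = 0.128774, running G = 1.348066
t=6: π = [0.1818, 0.2740, 0.3260, 0.2182], E[r] = 0.7662, γ^t·E[r] = 0.090145, running G = 1.438211
t=7: π = [0.1818, 0.2740, 0.3260, 0.2182], E[r] = 0.7662, γ^t·E[r] = 0.063103, running G = 1.501314
t=8: π = [0.1818, 0.2740, 0.3260, 0.2182], E[r] = 0.7662, γ^t·E[r] = 0.044172, running G = 1.545485

G = 1.5455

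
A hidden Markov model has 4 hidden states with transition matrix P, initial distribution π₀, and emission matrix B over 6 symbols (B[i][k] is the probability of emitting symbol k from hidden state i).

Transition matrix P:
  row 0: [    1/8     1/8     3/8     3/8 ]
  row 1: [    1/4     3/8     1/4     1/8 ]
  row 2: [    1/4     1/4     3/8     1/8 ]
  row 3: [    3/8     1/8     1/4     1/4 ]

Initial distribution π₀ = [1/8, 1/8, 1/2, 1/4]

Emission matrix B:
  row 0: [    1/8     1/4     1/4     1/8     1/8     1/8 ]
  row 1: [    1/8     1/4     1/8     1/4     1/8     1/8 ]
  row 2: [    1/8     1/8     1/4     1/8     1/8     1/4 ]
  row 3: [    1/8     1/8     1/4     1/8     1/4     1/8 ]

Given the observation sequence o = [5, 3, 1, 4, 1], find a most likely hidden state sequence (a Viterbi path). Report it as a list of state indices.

path = [2, 1, 0, 3, 0]

t=0: δ = [1.562e-02, 1.562e-02, 1.250e-01, 3.125e-02]  (obs o_0=5)
t=1: δ = [3.906e-03, 7.812e-03, 5.859e-03, 1.953e-03]  ψ = [2, 2, 2, 2]  (obs o_1=3)
t=2: δ = [4.883e-04, 7.324e-04, 2.747e-04, 1.831e-04]  ψ = [1, 1, 2, 0]  (obs o_2=1)
t=3: δ = [2.289e-05, 3.433e-05, 2.289e-05, 4.578e-05]  ψ = [1, 1, 0, 0]  (obs o_3=4)
t=4: δ = [4.292e-06, 3.219e-06, 1.431e-06, 1.431e-06]  ψ = [3, 1, 3, 3]  (obs o_4=1)
backtrack: best end state = 0; path = [2, 1, 0, 3, 0]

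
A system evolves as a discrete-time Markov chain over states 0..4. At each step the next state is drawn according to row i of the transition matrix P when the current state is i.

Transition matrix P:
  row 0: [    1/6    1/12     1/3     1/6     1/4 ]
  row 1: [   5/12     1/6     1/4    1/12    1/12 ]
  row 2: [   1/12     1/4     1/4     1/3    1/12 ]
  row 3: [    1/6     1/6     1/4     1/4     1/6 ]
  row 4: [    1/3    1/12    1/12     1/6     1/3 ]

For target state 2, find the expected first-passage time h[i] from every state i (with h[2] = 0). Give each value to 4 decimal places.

h = [3.9891, 4.1288, 0.0000, 4.2655, 5.0770]

First-step conditioning: h[2] = 0; for i ≠ 2, h[i] = 1 + Σ_k P[i][k]·h[k].
  h[0] = 1 + 1/6·h[0] + 1/12·h[1] + 1/6·h[3] + 1/4·h[4]
  h[1] = 1 + 5/12·h[0] + 1/6·h[1] + 1/12·h[3] + 1/12·h[4]
  h[3] = 1 + 1/6·h[0] + 1/6·h[1] + 1/4·h[3] + 1/6·h[4]
  h[4] = 1 + 1/3·h[0] + 1/12·h[1] + 1/6·h[3] + 1/3·h[4]
Solving the 4×4 linear system over states ≠ 2 gives exactly h = [1464/367, 16668/4037, 0, 17220/4037, 20496/4037] (h[2] = 0 is the target).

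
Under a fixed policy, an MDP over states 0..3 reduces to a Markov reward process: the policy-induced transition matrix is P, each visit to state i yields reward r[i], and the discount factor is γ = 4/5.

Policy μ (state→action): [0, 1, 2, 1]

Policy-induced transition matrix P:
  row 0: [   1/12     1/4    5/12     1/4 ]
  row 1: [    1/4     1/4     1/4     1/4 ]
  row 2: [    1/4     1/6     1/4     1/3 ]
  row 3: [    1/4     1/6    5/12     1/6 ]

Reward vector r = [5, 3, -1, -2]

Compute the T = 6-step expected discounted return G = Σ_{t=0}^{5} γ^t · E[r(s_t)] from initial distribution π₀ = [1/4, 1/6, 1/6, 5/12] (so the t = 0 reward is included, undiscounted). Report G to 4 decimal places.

G = 2.9878

t=0: π = [0.2500, 0.1667, 0.1667, 0.4167], E[r] = 0.7500, γ^t·E[r] = 0.750000, running G = 0.750000
t=1: π = [0.2083, 0.2014, 0.3611, 0.2292], E[r] = 0.8264, γ^t·E[r] = 0.661111, running G = 1.411111
t=2: π = [0.2153, 0.2008, 0.3229, 0.2610], E[r] = 0.8339, γ^t·E[r] = 0.533704, running G = 1.944815
t=3: π = [0.2141, 0.2013, 0.3294, 0.2552], E[r] = 0.8349, γ^t·E[r] = 0.427481, running G = 2.372296
t=4: π = [0.2143, 0.2013, 0.3282, 0.2562], E[r] = 0.8348, γ^t·E[r] = 0.341954, running G = 2.714250
t=5: π = [0.2143, 0.2013, 0.3284, 0.2560], E[r] = 0.8349, γ^t·E[r] = 0.273575, running G = 2.987825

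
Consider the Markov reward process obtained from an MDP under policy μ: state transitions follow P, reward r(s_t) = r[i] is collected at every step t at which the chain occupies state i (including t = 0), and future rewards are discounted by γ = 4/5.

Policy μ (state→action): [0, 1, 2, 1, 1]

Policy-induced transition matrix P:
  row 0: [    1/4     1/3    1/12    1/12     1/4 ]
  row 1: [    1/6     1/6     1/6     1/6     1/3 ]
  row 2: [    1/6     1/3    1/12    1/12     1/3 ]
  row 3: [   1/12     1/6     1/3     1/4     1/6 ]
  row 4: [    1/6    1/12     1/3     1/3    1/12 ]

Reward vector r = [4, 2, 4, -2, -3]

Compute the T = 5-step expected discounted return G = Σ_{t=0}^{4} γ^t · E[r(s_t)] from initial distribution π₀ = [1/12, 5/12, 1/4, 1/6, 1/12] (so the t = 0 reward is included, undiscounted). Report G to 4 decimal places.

t=0: π = [0.0833, 0.4167, 0.2500, 0.1667, 0.0833], E[r] = 1.5833, γ^t·E[r] = 1.583333, running G = 1.583333
t=1: π = [0.1597, 0.2153, 0.1806, 0.1667, 0.2778], E[r] = 0.6250, γ^t·E[r] = 0.500000, running G = 2.083333
t=2: π = [0.1661, 0.2002, 0.2124, 0.1985, 0.2228], E[r] = 0.8490, γ^t·E[r] = 0.543333, running G = 2.626667
t=3: π = [0.1640, 0.2112, 0.2053, 0.1888, 0.2307], E[r] = 0.8299, γ^t·E[r] = 0.424889, running G = 3.051556
t=4: π = [0.1646, 0.2090, 0.2058, 0.1901, 0.2305], E[r] = 0.8279, γ^t·E[r] = 0.339101, running G = 3.390657

G = 3.3907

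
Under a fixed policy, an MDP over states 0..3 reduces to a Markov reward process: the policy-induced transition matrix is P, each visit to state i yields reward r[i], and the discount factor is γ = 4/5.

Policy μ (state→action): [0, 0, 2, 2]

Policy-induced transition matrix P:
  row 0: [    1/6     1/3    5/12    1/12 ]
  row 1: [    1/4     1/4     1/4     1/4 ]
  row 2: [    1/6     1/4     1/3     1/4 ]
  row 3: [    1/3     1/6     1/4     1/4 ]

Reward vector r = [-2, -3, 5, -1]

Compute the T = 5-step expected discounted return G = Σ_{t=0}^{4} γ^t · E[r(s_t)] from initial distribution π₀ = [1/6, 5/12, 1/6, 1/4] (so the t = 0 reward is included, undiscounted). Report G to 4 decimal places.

G = -0.7366

t=0: π = [0.1667, 0.4167, 0.1667, 0.2500], E[r] = -1.0000, γ^t·E[r] = -1.000000, running G = -1.000000
t=1: π = [0.2431, 0.2431, 0.2917, 0.2222], E[r] = 0.0208, γ^t·E[r] = 0.016667, running G = -0.983333
t=2: π = [0.2240, 0.2517, 0.3148, 0.2095], E[r] = 0.1615, γ^t·E[r] = 0.103333, running G = -0.880000
t=3: π = [0.2226, 0.2512, 0.3136, 0.2127], E[r] = 0.1564, γ^t·E[r] = 0.080074, running G = -0.799926
t=4: π = [0.2230, 0.2508, 0.3132, 0.2129], E[r] = 0.1546, γ^t·E[r] = 0.063343, running G = -0.736583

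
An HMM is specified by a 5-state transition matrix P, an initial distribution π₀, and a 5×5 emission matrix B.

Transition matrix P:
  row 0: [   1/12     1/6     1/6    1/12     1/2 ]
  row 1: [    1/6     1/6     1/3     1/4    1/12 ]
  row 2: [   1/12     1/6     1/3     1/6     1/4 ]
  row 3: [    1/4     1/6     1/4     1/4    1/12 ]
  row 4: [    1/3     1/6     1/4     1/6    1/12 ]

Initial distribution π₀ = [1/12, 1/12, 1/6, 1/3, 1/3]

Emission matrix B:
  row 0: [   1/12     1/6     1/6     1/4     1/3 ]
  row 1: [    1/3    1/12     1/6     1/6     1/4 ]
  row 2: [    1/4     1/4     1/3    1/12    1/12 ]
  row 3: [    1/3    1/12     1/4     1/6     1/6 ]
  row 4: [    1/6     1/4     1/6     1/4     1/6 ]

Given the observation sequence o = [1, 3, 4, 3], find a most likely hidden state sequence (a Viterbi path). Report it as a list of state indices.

path = [4, 0, 4, 0]

t=0: δ = [1.389e-02, 6.944e-03, 4.167e-02, 2.778e-02, 8.333e-02]  (obs o_0=1)
t=1: δ = [6.944e-03, 2.315e-03, 1.736e-03, 2.315e-03, 2.604e-03]  ψ = [4, 4, 4, 4, 2]  (obs o_1=3)
t=2: δ = [2.894e-04, 2.894e-04, 9.645e-05, 9.645e-05, 5.787e-04]  ψ = [4, 0, 0, 0, 0]  (obs o_2=4)
t=3: δ = [4.823e-05, 1.608e-05, 1.206e-05, 1.608e-05, 3.617e-05]  ψ = [4, 4, 4, 4, 0]  (obs o_3=3)
backtrack: best end state = 0; path = [4, 0, 4, 0]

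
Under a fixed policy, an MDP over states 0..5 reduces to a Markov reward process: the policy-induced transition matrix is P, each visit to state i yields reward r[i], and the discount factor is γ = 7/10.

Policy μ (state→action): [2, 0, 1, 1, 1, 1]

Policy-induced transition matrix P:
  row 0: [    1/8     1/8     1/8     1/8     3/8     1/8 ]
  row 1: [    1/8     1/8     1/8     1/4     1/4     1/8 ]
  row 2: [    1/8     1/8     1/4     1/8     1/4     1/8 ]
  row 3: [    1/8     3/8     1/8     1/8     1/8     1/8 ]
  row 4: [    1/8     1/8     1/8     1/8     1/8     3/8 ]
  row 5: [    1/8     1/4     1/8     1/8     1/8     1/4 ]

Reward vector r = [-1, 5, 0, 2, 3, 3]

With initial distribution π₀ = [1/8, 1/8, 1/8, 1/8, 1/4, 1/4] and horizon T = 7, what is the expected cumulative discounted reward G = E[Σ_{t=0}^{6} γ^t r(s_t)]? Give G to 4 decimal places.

t=0: π = [0.1250, 0.1250, 0.1250, 0.1250, 0.2500, 0.2500], E[r] = 2.2500, γ^t·E[r] = 2.250000, running G = 2.250000
t=1: π = [0.1250, 0.1875, 0.1406, 0.1406, 0.1875, 0.2188], E[r] = 2.3125, γ^t·E[r] = 1.618750, running G = 3.868750
t=2: π = [0.1250, 0.1875, 0.1426, 0.1484, 0.1973, 0.1992], E[r] = 2.2988, γ^t·E[r] = 1.126426, running G = 4.995176
t=3: π = [0.1250, 0.1870, 0.1428, 0.1484, 0.1975, 0.1992], E[r] = 2.2971, γ^t·E[r] = 0.787912, running G = 5.783088
t=4: π = [0.1250, 0.1870, 0.1429, 0.1484, 0.1975, 0.1993], E[r] = 2.2971, γ^t·E[r] = 0.551531, running G = 6.334619
t=5: π = [0.1250, 0.1870, 0.1429, 0.1484, 0.1975, 0.1993], E[r] = 2.2971, γ^t·E[r] = 0.386067, running G = 6.720686
t=6: π = [0.1250, 0.1870, 0.1429, 0.1484, 0.1975, 0.1993], E[r] = 2.2971, γ^t·E[r] = 0.270247, running G = 6.990933

G = 6.9909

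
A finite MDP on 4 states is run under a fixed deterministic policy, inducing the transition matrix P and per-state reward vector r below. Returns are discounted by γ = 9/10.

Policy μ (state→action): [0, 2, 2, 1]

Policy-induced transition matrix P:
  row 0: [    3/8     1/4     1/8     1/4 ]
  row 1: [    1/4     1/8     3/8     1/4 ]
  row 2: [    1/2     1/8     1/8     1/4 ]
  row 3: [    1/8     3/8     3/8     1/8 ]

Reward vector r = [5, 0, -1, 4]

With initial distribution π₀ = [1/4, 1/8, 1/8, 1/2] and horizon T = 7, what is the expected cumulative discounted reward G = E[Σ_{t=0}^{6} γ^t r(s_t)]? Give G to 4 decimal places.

G = 12.2101

t=0: π = [0.2500, 0.1250, 0.1250, 0.5000], E[r] = 3.1250, γ^t·E[r] = 3.125000, running G = 3.125000
t=1: π = [0.2500, 0.2813, 0.2813, 0.1875], E[r] = 1.7188, γ^t·E[r] = 1.546875, running G = 4.671875
t=2: π = [0.3281, 0.2031, 0.2422, 0.2266], E[r] = 2.3047, γ^t·E[r] = 1.866797, running G = 6.538672
t=3: π = [0.3232, 0.2227, 0.2324, 0.2217], E[r] = 2.2705, γ^t·E[r] = 1.655200, running G = 8.193872
t=4: π = [0.3208, 0.2208, 0.2361, 0.2223], E[r] = 2.2571, γ^t·E[r] = 1.480870, running G = 9.674742
t=5: π = [0.3213, 0.2207, 0.2358, 0.2222], E[r] = 2.2598, γ^t·E[r] = 1.334360, running G = 11.009102
t=6: π = [0.3213, 0.2207, 0.2357, 0.2222], E[r] = 2.2598, γ^t·E[r] = 1.200975, running G = 12.210077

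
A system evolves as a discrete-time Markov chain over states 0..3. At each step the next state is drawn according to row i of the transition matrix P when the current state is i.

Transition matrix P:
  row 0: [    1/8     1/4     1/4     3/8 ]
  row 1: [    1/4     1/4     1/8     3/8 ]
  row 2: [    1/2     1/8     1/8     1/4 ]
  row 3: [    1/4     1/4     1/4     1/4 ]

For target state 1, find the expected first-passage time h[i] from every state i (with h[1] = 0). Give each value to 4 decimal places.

First-step conditioning: h[1] = 0; for i ≠ 1, h[i] = 1 + Σ_k P[i][k]·h[k].
  h[0] = 1 + 1/8·h[0] + 1/4·h[2] + 3/8·h[3]
  h[2] = 1 + 1/2·h[0] + 1/8·h[2] + 1/4·h[3]
  h[3] = 1 + 1/4·h[0] + 1/4·h[2] + 1/4·h[3]
Solving the 3×3 linear system over states ≠ 1 gives exactly h = [9/2, 0, 5, 9/2] (h[1] = 0 is the target).

h = [4.5000, 0.0000, 5.0000, 4.5000]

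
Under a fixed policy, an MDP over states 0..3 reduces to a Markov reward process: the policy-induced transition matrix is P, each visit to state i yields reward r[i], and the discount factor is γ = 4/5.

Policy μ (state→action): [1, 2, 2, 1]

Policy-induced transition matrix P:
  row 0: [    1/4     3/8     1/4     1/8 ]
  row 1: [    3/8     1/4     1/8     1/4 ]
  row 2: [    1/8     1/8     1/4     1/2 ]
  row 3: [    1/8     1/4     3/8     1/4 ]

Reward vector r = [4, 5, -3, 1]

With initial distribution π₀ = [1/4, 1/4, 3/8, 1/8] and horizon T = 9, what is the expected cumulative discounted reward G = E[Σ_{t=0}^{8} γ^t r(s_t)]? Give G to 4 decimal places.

t=0: π = [0.2500, 0.2500, 0.3750, 0.1250], E[r] = 1.2500, γ^t·E[r] = 1.250000, running G = 1.250000
t=1: π = [0.2188, 0.2344, 0.2344, 0.3125], E[r] = 1.6563, γ^t·E[r] = 1.325000, running G = 2.575000
t=2: π = [0.2109, 0.2480, 0.2598, 0.2813], E[r] = 1.5859, γ^t·E[r] = 1.015000, running G = 3.590000
t=3: π = [0.2134, 0.2439, 0.2542, 0.2886], E[r] = 1.5991, γ^t·E[r] = 0.818750, running G = 4.408750
t=4: π = [0.2126, 0.2449, 0.2556, 0.2869], E[r] = 1.5952, γ^t·E[r] = 0.653400, running G = 5.062150
t=5: π = [0.2128, 0.2446, 0.2552, 0.2873], E[r] = 1.5960, γ^t·E[r] = 0.522968, running G = 5.585118
t=6: π = [0.2128, 0.2447, 0.2553, 0.2872], E[r] = 1.5957, γ^t·E[r] = 0.418308, running G = 6.003425
t=7: π = [0.2128, 0.2447, 0.2553, 0.2872], E[r] = 1.5958, γ^t·E[r] = 0.334655, running G = 6.338080
t=8: π = [0.2128, 0.2447, 0.2553, 0.2872], E[r] = 1.5957, γ^t·E[r] = 0.267721, running G = 6.605801

G = 6.6058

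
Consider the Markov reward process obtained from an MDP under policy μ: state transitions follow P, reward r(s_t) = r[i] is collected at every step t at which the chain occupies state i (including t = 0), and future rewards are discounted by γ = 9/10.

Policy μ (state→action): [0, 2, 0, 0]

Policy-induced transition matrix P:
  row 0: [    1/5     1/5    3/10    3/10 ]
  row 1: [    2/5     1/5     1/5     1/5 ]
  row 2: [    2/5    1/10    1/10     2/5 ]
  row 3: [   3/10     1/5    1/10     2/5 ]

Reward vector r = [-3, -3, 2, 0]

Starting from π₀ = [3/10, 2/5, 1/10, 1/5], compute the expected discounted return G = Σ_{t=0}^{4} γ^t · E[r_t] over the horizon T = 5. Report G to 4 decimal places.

G = -5.3326

t=0: π = [0.3000, 0.4000, 0.1000, 0.2000], E[r] = -1.9000, γ^t·E[r] = -1.900000, running G = -1.900000
t=1: π = [0.3200, 0.1900, 0.2000, 0.2900], E[r] = -1.1300, γ^t·E[r] = -1.017000, running G = -2.917000
t=2: π = [0.3070, 0.1800, 0.1830, 0.3300], E[r] = -1.0950, γ^t·E[r] = -0.886950, running G = -3.803950
t=3: π = [0.3056, 0.1817, 0.1794, 0.3333], E[r] = -1.1031, γ^t·E[r] = -0.804160, running G = -4.608110
t=4: π = [0.3056, 0.1821, 0.1793, 0.3331], E[r] = -1.1043, γ^t·E[r] = -0.724498, running G = -5.332608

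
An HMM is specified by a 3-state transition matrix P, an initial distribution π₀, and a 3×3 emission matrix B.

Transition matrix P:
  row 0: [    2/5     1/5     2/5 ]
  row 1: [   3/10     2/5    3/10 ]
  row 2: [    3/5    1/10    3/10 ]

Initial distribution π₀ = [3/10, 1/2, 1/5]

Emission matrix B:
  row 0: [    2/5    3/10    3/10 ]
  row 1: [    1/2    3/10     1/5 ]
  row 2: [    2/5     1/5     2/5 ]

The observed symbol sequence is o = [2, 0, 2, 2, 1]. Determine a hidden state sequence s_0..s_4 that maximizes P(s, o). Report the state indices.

path = [0, 2, 0, 2, 0]

t=0: δ = [9.000e-02, 1.000e-01, 8.000e-02]  (obs o_0=2)
t=1: δ = [1.920e-02, 2.000e-02, 1.440e-02]  ψ = [2, 1, 0]  (obs o_1=0)
t=2: δ = [2.592e-03, 1.600e-03, 3.072e-03]  ψ = [2, 1, 0]  (obs o_2=2)
t=3: δ = [5.530e-04, 1.280e-04, 4.147e-04]  ψ = [2, 1, 0]  (obs o_3=2)
t=4: δ = [7.465e-05, 3.318e-05, 4.424e-05]  ψ = [2, 0, 0]  (obs o_4=1)
backtrack: best end state = 0; path = [0, 2, 0, 2, 0]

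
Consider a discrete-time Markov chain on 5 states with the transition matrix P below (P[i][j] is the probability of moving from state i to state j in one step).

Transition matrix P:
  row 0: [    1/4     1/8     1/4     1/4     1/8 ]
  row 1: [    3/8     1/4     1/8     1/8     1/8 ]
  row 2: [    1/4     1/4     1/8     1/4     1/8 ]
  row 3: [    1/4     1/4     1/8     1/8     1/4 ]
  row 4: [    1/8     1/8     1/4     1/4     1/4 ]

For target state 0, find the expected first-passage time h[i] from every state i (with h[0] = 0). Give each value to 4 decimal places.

h = [0.0000, 3.3932, 3.8879, 3.9575, 4.5140]

First-step conditioning: h[0] = 0; for i ≠ 0, h[i] = 1 + Σ_k P[i][k]·h[k].
  h[1] = 1 + 1/4·h[1] + 1/8·h[2] + 1/8·h[3] + 1/8·h[4]
  h[2] = 1 + 1/4·h[1] + 1/8·h[2] + 1/4·h[3] + 1/8·h[4]
  h[3] = 1 + 1/4·h[1] + 1/8·h[2] + 1/8·h[3] + 1/4·h[4]
  h[4] = 1 + 1/8·h[1] + 1/4·h[2] + 1/4·h[3] + 1/4·h[4]
Solving the 4×4 linear system over states ≠ 0 gives exactly h = [0, 3512/1035, 4024/1035, 4096/1035, 4672/1035] (h[0] = 0 is the target).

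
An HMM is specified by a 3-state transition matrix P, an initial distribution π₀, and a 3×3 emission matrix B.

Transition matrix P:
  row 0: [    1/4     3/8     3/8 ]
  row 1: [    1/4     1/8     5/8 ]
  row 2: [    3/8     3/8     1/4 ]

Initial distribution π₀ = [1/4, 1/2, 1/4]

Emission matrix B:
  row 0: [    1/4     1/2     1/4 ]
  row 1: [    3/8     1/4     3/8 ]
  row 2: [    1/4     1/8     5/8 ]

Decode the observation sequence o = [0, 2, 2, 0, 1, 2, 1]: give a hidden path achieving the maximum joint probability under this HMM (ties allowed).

path = [1, 2, 1, 2, 0, 2, 0]

t=0: δ = [6.250e-02, 1.875e-01, 6.250e-02]  (obs o_0=0)
t=1: δ = [1.172e-02, 8.789e-03, 7.324e-02]  ψ = [1, 0, 1]  (obs o_1=2)
t=2: δ = [6.866e-03, 1.030e-02, 1.144e-02]  ψ = [2, 2, 2]  (obs o_2=2)
t=3: δ = [1.073e-03, 1.609e-03, 1.609e-03]  ψ = [2, 2, 1]  (obs o_3=0)
t=4: δ = [3.017e-04, 1.509e-04, 1.257e-04]  ψ = [2, 2, 1]  (obs o_4=1)
t=5: δ = [1.886e-05, 4.243e-05, 7.072e-05]  ψ = [0, 0, 0]  (obs o_5=2)
t=6: δ = [1.326e-05, 6.630e-06, 3.315e-06]  ψ = [2, 2, 1]  (obs o_6=1)
backtrack: best end state = 0; path = [1, 2, 1, 2, 0, 2, 0]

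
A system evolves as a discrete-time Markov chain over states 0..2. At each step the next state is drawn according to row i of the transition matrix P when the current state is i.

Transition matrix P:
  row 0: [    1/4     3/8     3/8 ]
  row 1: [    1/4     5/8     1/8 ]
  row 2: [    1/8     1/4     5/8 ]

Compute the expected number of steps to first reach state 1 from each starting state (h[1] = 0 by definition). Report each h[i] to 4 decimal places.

First-step conditioning: h[1] = 0; for i ≠ 1, h[i] = 1 + Σ_k P[i][k]·h[k].
  h[0] = 1 + 1/4·h[0] + 3/8·h[2]
  h[2] = 1 + 1/8·h[0] + 5/8·h[2]
Solving the 2×2 linear system over states ≠ 1 gives exactly h = [16/5, 0, 56/15] (h[1] = 0 is the target).

h = [3.2000, 0.0000, 3.7333]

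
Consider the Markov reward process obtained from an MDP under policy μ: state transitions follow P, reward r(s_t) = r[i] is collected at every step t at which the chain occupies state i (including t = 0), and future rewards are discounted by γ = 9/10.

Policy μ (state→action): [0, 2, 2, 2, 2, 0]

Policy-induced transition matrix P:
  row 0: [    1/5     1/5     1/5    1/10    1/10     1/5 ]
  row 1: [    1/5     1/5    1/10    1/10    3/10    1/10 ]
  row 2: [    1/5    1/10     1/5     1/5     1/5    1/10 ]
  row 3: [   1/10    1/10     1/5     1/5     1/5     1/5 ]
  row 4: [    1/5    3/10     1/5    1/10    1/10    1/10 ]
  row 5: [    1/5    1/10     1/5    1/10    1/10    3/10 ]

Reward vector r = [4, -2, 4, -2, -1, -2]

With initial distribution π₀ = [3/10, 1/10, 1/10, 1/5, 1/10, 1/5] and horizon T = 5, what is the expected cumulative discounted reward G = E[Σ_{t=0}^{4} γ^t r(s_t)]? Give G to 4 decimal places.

G = 1.6837

t=0: π = [0.3000, 0.1000, 0.1000, 0.2000, 0.1000, 0.2000], E[r] = 0.5000, γ^t·E[r] = 0.500000, running G = 0.500000
t=1: π = [0.1800, 0.1600, 0.1900, 0.1300, 0.1500, 0.1900], E[r] = 0.3700, γ^t·E[r] = 0.333000, running G = 0.833000
t=2: π = [0.1870, 0.1640, 0.1840, 0.1320, 0.1640, 0.1690], E[r] = 0.3900, γ^t·E[r] = 0.315900, running G = 1.148900
t=3: π = [0.1868, 0.1679, 0.1836, 0.1316, 0.1644, 0.1657], E[r] = 0.3868, γ^t·E[r] = 0.281977, running G = 1.430877
t=4: π = [0.1868, 0.1684, 0.1832, 0.1315, 0.1651, 0.1650], E[r] = 0.3854, γ^t·E[r] = 0.252861, running G = 1.683738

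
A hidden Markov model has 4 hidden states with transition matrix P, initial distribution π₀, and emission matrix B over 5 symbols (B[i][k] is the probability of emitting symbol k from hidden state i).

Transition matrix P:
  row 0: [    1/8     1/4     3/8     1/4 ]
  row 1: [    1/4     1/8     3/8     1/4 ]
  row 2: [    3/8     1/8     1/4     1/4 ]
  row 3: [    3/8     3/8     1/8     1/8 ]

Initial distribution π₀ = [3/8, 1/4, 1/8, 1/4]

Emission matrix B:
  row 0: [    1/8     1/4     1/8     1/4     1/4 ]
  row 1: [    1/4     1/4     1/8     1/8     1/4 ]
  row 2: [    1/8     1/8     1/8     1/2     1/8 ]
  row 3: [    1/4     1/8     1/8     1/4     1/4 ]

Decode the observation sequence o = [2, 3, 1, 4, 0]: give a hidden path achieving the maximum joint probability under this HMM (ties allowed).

path = [0, 2, 0, 3, 1]

t=0: δ = [4.688e-02, 3.125e-02, 1.562e-02, 3.125e-02]  (obs o_0=2)
t=1: δ = [2.930e-03, 1.465e-03, 8.789e-03, 2.930e-03]  ψ = [3, 0, 0, 0]  (obs o_1=3)
t=2: δ = [8.240e-04, 2.747e-04, 2.747e-04, 2.747e-04]  ψ = [2, 2, 2, 2]  (obs o_2=1)
t=3: δ = [2.575e-05, 5.150e-05, 3.862e-05, 5.150e-05]  ψ = [0, 0, 0, 0]  (obs o_3=4)
t=4: δ = [2.414e-06, 4.828e-06, 2.414e-06, 3.219e-06]  ψ = [3, 3, 1, 1]  (obs o_4=0)
backtrack: best end state = 1; path = [0, 2, 0, 3, 1]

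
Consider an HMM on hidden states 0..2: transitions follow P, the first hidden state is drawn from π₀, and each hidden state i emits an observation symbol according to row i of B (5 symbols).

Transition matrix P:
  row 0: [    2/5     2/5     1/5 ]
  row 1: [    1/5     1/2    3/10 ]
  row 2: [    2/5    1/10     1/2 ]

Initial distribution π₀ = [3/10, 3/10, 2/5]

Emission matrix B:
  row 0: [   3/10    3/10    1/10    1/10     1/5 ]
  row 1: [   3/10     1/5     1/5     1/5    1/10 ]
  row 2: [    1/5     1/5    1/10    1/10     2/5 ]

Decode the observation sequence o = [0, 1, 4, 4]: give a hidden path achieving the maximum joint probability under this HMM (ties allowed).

path = [2, 2, 2, 2]

t=0: δ = [9.000e-02, 9.000e-02, 8.000e-02]  (obs o_0=0)
t=1: δ = [1.080e-02, 9.000e-03, 8.000e-03]  ψ = [0, 1, 2]  (obs o_1=1)
t=2: δ = [8.640e-04, 4.500e-04, 1.600e-03]  ψ = [0, 1, 2]  (obs o_2=4)
t=3: δ = [1.280e-04, 3.456e-05, 3.200e-04]  ψ = [2, 0, 2]  (obs o_3=4)
backtrack: best end state = 2; path = [2, 2, 2, 2]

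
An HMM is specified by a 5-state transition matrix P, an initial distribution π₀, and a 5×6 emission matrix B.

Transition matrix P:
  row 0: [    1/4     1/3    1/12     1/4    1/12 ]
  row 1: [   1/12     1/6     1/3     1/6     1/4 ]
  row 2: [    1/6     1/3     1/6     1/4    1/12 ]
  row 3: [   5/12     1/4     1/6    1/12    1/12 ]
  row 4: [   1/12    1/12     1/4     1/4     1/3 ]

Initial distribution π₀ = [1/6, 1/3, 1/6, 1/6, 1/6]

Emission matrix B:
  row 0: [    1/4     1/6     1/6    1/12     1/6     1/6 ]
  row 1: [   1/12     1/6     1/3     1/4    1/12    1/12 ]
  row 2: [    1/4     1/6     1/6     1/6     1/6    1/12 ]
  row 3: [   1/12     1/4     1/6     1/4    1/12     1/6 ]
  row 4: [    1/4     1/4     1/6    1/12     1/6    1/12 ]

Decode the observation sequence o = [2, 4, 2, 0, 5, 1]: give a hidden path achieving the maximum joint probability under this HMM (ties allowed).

path = [1, 2, 1, 2, 3, 0]

t=0: δ = [2.778e-02, 1.111e-01, 2.778e-02, 2.778e-02, 2.778e-02]  (obs o_0=2)
t=1: δ = [1.929e-03, 1.543e-03, 6.173e-03, 1.543e-03, 4.630e-03]  ψ = [3, 1, 1, 1, 1]  (obs o_1=4)
t=2: δ = [1.715e-04, 6.859e-04, 1.929e-04, 2.572e-04, 2.572e-04]  ψ = [2, 2, 4, 2, 4]  (obs o_2=2)
t=3: δ = [2.679e-05, 9.526e-06, 5.716e-05, 9.526e-06, 4.287e-05]  ψ = [3, 1, 1, 1, 1]  (obs o_3=0)
t=4: δ = [1.588e-06, 1.588e-06, 8.931e-07, 2.381e-06, 1.191e-06]  ψ = [2, 2, 4, 2, 4]  (obs o_4=5)
t=5: δ = [1.654e-07, 9.923e-08, 8.820e-08, 9.923e-08, 9.923e-08]  ψ = [3, 3, 1, 0, 1]  (obs o_5=1)
backtrack: best end state = 0; path = [1, 2, 1, 2, 3, 0]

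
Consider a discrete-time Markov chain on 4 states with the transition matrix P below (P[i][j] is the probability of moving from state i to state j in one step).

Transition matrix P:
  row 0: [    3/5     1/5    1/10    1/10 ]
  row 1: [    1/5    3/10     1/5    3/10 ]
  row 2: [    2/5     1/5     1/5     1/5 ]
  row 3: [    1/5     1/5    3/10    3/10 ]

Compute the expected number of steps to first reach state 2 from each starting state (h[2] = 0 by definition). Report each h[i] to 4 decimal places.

h = [6.3158, 5.2632, 0.0000, 4.7368]

First-step conditioning: h[2] = 0; for i ≠ 2, h[i] = 1 + Σ_k P[i][k]·h[k].
  h[0] = 1 + 3/5·h[0] + 1/5·h[1] + 1/10·h[3]
  h[1] = 1 + 1/5·h[0] + 3/10·h[1] + 3/10·h[3]
  h[3] = 1 + 1/5·h[0] + 1/5·h[1] + 3/10·h[3]
Solving the 3×3 linear system over states ≠ 2 gives exactly h = [120/19, 100/19, 0, 90/19] (h[2] = 0 is the target).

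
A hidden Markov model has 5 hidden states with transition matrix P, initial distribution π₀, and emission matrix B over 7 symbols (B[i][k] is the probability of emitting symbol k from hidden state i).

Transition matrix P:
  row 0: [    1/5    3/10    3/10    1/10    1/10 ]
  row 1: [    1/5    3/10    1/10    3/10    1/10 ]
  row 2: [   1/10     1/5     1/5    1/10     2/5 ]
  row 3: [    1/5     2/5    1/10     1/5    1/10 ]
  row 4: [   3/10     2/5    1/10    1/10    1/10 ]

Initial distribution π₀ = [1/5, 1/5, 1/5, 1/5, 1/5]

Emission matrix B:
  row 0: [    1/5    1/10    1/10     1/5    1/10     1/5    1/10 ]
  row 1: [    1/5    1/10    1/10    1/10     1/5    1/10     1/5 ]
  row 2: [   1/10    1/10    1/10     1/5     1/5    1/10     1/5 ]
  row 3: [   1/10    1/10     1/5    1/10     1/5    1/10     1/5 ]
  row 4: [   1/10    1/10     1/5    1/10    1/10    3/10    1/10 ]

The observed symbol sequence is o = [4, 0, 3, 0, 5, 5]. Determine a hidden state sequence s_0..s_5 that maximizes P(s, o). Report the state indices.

path = [3, 1, 0, 2, 4, 0]

t=0: δ = [2.000e-02, 4.000e-02, 4.000e-02, 4.000e-02, 2.000e-02]  (obs o_0=4)
t=1: δ = [1.600e-03, 3.200e-03, 8.000e-04, 1.200e-03, 1.600e-03]  ψ = [1, 3, 2, 1, 2]  (obs o_1=0)
t=2: δ = [1.280e-04, 9.600e-05, 9.600e-05, 9.600e-05, 3.200e-05]  ψ = [1, 1, 0, 1, 1]  (obs o_2=3)
t=3: δ = [5.120e-06, 7.680e-06, 3.840e-06, 2.880e-06, 3.840e-06]  ψ = [0, 0, 0, 1, 2]  (obs o_3=0)
t=4: δ = [3.072e-07, 2.304e-07, 1.536e-07, 2.304e-07, 4.608e-07]  ψ = [1, 1, 0, 1, 2]  (obs o_4=5)
t=5: δ = [2.765e-08, 1.843e-08, 9.216e-09, 6.912e-09, 1.843e-08]  ψ = [4, 4, 0, 1, 2]  (obs o_5=5)
backtrack: best end state = 0; path = [3, 1, 0, 2, 4, 0]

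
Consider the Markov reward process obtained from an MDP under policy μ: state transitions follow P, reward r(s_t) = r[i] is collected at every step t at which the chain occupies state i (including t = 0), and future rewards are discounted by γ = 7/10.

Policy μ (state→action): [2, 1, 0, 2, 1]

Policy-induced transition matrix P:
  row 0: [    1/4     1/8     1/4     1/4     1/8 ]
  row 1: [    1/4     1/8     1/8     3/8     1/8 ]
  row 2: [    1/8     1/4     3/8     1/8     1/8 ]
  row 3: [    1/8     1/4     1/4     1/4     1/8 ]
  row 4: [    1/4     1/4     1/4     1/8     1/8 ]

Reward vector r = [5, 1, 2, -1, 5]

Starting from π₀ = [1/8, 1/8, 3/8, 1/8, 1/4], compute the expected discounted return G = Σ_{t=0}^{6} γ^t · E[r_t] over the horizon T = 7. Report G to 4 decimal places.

G = 6.9390

t=0: π = [0.1250, 0.1250, 0.3750, 0.1250, 0.2500], E[r] = 2.6250, γ^t·E[r] = 2.625000, running G = 2.625000
t=1: π = [0.1875, 0.2188, 0.2813, 0.1875, 0.1250], E[r] = 2.1563, γ^t·E[r] = 1.509375, running G = 4.134375
t=2: π = [0.1914, 0.1992, 0.2578, 0.2266, 0.1250], E[r] = 2.0703, γ^t·E[r] = 1.014453, running G = 5.148828
t=3: π = [0.1895, 0.2012, 0.2573, 0.2271, 0.1250], E[r] = 2.0610, γ^t·E[r] = 0.706935, running G = 5.855763
t=4: π = [0.1895, 0.2012, 0.2570, 0.2274, 0.1250], E[r] = 2.0601, γ^t·E[r] = 0.494635, running G = 6.350398
t=5: π = [0.1895, 0.2012, 0.2570, 0.2274, 0.1250], E[r] = 2.0600, γ^t·E[r] = 0.346225, running G = 6.696623
t=6: π = [0.1895, 0.2012, 0.2570, 0.2274, 0.1250], E[r] = 2.0600, γ^t·E[r] = 0.242356, running G = 6.938979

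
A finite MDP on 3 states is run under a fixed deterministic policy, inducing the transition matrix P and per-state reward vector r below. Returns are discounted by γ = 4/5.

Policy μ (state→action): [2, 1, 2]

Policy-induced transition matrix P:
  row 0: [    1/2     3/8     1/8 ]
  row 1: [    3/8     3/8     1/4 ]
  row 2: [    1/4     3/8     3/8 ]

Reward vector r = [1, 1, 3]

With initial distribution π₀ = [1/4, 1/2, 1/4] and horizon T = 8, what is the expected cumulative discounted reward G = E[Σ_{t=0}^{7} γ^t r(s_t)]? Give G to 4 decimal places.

G = 6.1517

t=0: π = [0.2500, 0.5000, 0.2500], E[r] = 1.5000, γ^t·E[r] = 1.500000, running G = 1.500000
t=1: π = [0.3750, 0.3750, 0.2500], E[r] = 1.5000, γ^t·E[r] = 1.200000, running G = 2.700000
t=2: π = [0.3906, 0.3750, 0.2344], E[r] = 1.4688, γ^t·E[r] = 0.940000, running G = 3.640000
t=3: π = [0.3945, 0.3750, 0.2305], E[r] = 1.4609, γ^t·E[r] = 0.748000, running G = 4.388000
t=4: π = [0.3955, 0.3750, 0.2295], E[r] = 1.4590, γ^t·E[r] = 0.597600, running G = 4.985600
t=5: π = [0.3958, 0.3750, 0.2292], E[r] = 1.4585, γ^t·E[r] = 0.477920, running G = 5.463520
t=6: π = [0.3958, 0.3750, 0.2292], E[r] = 1.4584, γ^t·E[r] = 0.382304, running G = 5.845824
t=7: π = [0.3958, 0.3750, 0.2292], E[r] = 1.4583, γ^t·E[r] = 0.305837, running G = 6.151661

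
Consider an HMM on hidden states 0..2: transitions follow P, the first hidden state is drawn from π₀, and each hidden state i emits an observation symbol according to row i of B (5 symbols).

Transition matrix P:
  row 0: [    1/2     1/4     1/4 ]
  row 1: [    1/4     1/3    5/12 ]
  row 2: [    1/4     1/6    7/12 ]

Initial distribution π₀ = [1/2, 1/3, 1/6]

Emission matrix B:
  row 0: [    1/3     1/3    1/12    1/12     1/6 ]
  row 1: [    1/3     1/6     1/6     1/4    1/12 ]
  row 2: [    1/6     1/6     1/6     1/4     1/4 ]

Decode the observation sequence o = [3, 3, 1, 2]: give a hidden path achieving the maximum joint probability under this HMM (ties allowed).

t=0: δ = [4.167e-02, 8.333e-02, 4.167e-02]  (obs o_0=3)
t=1: δ = [1.736e-03, 6.944e-03, 8.681e-03]  ψ = [0, 1, 1]  (obs o_1=3)
t=2: δ = [7.234e-04, 3.858e-04, 8.439e-04]  ψ = [2, 1, 2]  (obs o_2=1)
t=3: δ = [3.014e-05, 3.014e-05, 8.205e-05]  ψ = [0, 0, 2]  (obs o_3=2)
backtrack: best end state = 2; path = [1, 2, 2, 2]

path = [1, 2, 2, 2]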